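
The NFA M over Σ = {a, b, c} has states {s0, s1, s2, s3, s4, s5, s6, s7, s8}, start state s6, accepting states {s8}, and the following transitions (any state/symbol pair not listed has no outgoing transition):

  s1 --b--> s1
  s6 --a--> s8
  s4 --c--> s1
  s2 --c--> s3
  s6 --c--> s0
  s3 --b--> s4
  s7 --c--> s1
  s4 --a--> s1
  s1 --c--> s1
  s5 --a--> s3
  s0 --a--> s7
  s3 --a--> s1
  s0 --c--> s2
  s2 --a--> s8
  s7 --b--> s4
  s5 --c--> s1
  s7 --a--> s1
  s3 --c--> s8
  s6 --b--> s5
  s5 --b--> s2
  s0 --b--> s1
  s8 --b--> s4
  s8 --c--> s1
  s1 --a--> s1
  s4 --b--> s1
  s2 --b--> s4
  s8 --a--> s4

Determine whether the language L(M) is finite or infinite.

finite

The useful states (reachable from s6 and able to reach an accepting state) are {s0, s2, s3, s5, s6, s8}.
Restricted to these states the transition graph has no cycle, so every accepting path has bounded length and L is finite.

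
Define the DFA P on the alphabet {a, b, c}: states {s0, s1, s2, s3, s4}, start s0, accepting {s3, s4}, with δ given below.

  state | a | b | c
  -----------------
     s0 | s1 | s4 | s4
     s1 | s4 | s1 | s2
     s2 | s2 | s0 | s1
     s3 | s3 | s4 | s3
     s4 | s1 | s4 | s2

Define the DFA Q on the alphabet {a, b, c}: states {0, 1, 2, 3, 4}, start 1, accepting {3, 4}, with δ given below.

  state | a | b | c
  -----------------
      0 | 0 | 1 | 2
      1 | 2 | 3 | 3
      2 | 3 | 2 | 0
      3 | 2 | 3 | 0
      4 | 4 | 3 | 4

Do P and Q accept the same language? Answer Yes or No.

Exploring the product automaton P × Q from the start pair (s0, 1), following both machines on each input symbol, reaches 4 state pairs: (s0, 1), (s1, 2), (s4, 3), (s2, 0).
P accepts in {s3, s4} and Q accepts in {3, 4}. In every reachable pair the two components are either both accepting — (s4, 3) — or both non-accepting, so no string is accepted by exactly one of the machines: L(P) \ L(Q) and L(Q) \ L(P) are both empty.
Hence every string is accepted by P iff it is accepted by Q, and the two languages coincide.

Yes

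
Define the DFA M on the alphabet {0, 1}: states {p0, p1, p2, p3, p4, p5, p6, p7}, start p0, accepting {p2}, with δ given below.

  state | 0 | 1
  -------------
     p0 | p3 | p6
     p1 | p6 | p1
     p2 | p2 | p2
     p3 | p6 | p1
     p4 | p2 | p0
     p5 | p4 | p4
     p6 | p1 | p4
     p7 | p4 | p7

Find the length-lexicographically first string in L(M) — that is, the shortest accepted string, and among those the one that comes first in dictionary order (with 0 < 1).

110

A breadth-first search from p0 reaches an accepting state first via the path p0 → p6 → p4 → p2 on input 110.
No string of length < 3 is accepted (BFS exhausts all shorter strings without reaching an accepting state), and 110 is the lexicographically least accepting string of length 3.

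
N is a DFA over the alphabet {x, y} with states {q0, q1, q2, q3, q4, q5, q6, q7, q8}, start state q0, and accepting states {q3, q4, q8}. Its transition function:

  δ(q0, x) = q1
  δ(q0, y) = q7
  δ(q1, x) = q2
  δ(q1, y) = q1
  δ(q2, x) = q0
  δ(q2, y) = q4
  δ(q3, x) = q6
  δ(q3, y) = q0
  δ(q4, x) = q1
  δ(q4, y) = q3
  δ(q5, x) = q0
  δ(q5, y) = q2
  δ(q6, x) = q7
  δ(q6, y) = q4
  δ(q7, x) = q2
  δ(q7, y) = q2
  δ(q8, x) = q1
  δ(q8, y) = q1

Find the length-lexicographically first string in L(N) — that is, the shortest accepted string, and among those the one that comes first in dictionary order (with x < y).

xxy

A breadth-first search from q0 reaches an accepting state first via the path q0 → q1 → q2 → q4 on input xxy.
No string of length < 3 is accepted (BFS exhausts all shorter strings without reaching an accepting state), and xxy is the lexicographically least accepting string of length 3.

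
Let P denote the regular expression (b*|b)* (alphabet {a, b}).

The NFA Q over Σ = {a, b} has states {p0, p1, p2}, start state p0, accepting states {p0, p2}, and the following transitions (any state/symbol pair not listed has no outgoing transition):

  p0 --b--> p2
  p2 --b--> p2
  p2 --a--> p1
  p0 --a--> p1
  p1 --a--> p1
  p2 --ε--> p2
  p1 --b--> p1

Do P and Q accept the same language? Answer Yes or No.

Converting the expression P to a DFA (subset construction, then merging equivalent states) gives the minimal DFA with states {r0, r1}, start state r0, accepting states {r0} and transitions r0: a→r1, b→r0; r1: a→r1, b→r1.
Exploring the product automaton P × Q from the start pair (r0, p0), following both machines on each input symbol, reaches 3 state pairs: (r0, p0), (r1, p1), (r0, p2).
P accepts in {r0} and Q accepts in {p0, p2}. In every reachable pair the two components are either both accepting — (r0, p0), (r0, p2) — or both non-accepting, so no string is accepted by exactly one of the machines: L(P) \ L(Q) and L(Q) \ L(P) are both empty.
Hence every string is accepted by P iff it is accepted by Q, and the two languages coincide.

Yes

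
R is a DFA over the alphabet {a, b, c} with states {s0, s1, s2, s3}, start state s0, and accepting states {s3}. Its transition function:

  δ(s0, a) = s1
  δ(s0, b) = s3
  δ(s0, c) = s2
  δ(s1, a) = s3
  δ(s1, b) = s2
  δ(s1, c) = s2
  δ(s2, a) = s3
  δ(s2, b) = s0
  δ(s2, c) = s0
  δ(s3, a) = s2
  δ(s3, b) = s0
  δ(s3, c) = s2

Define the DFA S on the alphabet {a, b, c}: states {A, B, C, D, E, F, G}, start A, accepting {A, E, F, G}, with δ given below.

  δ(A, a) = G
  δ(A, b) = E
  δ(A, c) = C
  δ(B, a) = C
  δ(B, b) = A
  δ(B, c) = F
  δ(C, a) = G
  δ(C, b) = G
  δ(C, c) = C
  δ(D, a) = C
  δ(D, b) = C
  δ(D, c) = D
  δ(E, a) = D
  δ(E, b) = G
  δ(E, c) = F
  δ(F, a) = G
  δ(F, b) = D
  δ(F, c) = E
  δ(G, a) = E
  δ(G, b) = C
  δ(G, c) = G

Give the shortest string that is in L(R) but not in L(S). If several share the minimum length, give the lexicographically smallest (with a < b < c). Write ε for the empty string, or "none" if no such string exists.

The string baa is accepted by R but not by S.
No shorter string lies in the difference, and baa is the lexicographically first length-3 string in L(R) \ L(S).

baa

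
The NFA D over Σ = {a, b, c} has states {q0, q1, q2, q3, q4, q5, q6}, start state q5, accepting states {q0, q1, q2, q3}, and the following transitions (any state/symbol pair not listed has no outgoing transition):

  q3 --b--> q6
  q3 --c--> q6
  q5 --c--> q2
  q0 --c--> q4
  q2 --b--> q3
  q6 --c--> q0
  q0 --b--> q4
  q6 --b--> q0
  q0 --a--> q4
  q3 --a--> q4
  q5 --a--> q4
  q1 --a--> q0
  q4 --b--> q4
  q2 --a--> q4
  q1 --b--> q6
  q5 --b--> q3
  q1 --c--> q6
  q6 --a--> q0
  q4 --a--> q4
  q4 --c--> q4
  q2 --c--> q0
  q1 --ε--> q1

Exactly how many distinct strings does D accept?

16

The useful subgraph on states {q0, q2, q3, q5, q6} is acyclic, so L(D) is finite; the longest accepting path visits 5 useful states, giving maximum string length 4.
Counting accepting paths from q5 by length: 2 of length 1, 2 of length 2, 6 of length 3, 6 of length 4. Total 16.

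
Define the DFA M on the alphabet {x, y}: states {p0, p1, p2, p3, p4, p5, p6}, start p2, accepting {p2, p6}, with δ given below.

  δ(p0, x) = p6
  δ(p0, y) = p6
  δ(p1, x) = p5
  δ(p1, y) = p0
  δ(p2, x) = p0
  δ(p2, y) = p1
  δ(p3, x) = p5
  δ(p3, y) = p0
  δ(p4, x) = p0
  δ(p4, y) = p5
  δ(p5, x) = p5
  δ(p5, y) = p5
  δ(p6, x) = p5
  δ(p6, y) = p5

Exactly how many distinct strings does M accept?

5

The useful subgraph on states {p0, p1, p2, p6} is acyclic, so L(M) is finite; the longest accepting path visits 4 useful states, giving maximum string length 3.
Counting accepting paths from p2 by length: 1 of length 0, 2 of length 2, 2 of length 3. Total 5.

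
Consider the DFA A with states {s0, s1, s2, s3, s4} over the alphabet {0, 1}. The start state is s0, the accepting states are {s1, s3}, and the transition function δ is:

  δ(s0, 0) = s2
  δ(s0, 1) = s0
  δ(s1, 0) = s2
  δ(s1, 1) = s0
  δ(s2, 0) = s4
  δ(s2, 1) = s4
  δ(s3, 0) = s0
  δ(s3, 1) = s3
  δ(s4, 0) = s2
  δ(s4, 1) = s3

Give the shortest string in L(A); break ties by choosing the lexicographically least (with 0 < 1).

001

A breadth-first search from s0 reaches an accepting state first via the path s0 → s2 → s4 → s3 on input 001.
No string of length < 3 is accepted (BFS exhausts all shorter strings without reaching an accepting state), and 001 is the lexicographically least accepting string of length 3.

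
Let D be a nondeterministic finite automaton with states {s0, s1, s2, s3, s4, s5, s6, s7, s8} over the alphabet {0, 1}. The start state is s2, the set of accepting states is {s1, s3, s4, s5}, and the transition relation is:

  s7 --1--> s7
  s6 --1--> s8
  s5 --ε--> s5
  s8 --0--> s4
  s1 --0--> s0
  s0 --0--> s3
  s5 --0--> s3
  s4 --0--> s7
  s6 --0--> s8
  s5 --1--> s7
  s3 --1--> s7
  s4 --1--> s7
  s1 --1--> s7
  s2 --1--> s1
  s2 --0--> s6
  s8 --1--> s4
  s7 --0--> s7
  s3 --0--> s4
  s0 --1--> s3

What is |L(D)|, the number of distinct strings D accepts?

The useful subgraph on states {s0, s1, s2, s3, s4, s6, s8} is acyclic, so L(D) is finite; the longest accepting path visits 5 useful states, giving maximum string length 4.
Counting accepting paths from s2 by length: 1 of length 1, 6 of length 3, 2 of length 4. Total 9.

9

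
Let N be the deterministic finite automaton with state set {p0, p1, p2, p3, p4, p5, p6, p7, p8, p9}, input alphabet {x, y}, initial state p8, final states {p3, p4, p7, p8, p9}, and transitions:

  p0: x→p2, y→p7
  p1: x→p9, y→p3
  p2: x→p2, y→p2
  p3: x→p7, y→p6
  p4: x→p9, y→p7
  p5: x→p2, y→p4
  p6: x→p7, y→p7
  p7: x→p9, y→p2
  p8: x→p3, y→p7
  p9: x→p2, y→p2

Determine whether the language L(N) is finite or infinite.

The useful states (reachable from p8 and able to reach an accepting state) are {p3, p6, p7, p8, p9}.
Restricted to these states the transition graph has no cycle, so every accepting path has bounded length and L is finite.

finite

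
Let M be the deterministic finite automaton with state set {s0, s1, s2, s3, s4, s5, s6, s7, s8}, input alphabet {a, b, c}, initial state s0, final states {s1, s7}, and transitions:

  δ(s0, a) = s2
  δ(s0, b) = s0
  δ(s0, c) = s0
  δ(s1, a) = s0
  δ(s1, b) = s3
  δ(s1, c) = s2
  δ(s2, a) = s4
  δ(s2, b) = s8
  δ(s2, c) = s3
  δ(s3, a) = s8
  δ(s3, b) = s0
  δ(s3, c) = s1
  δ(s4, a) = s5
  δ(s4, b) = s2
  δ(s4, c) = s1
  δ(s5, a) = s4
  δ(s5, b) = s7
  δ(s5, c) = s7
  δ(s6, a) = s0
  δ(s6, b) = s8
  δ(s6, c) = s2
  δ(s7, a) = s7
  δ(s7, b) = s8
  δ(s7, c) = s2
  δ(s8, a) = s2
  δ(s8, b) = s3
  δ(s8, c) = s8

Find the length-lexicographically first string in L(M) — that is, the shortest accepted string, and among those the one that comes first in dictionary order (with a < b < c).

A breadth-first search from s0 reaches an accepting state first via the path s0 → s2 → s4 → s1 on input aac.
No string of length < 3 is accepted (BFS exhausts all shorter strings without reaching an accepting state), and aac is the lexicographically least accepting string of length 3.

aac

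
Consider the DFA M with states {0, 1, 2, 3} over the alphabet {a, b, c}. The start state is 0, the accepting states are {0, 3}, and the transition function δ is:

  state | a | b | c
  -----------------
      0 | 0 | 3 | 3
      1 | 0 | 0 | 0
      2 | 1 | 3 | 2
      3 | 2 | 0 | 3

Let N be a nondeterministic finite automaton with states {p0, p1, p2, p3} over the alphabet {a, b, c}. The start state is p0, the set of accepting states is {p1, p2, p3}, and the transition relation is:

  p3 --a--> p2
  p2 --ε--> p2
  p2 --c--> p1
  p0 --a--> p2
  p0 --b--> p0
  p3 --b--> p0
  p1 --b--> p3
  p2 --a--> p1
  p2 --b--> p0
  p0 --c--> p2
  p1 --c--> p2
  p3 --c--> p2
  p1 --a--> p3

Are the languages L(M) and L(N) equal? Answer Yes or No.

No

The empty string ε is accepted by M but rejected by N.
So L(M) ≠ L(N).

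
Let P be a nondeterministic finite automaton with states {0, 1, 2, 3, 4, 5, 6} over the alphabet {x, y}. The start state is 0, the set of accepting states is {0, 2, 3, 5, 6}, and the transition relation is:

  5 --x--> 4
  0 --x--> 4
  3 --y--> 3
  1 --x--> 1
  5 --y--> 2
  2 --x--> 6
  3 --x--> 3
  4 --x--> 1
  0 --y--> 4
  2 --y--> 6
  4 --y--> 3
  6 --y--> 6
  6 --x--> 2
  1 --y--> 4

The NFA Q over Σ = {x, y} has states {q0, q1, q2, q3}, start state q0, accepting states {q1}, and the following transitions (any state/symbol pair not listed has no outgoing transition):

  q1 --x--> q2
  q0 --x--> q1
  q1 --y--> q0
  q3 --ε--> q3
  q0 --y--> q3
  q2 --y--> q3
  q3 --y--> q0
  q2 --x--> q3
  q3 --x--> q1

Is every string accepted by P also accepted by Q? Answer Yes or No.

The empty string ε is in L(P) but not in L(Q).
So L(P) ⊄ L(Q).

No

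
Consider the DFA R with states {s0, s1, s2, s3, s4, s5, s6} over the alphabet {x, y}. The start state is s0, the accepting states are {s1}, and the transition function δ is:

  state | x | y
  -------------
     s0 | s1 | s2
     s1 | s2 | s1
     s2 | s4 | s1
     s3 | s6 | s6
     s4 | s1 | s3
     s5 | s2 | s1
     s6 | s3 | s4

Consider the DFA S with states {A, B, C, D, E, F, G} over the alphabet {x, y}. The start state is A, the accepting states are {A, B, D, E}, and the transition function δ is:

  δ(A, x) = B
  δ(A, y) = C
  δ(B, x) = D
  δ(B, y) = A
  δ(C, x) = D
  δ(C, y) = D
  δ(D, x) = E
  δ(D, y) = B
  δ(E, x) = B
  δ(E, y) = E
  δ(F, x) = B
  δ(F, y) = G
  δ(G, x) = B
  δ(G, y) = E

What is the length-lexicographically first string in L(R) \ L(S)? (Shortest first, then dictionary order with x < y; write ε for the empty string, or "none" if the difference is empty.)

xyy

The string xyy is accepted by R but not by S.
No shorter string lies in the difference, and xyy is the lexicographically first length-3 string in L(R) \ L(S).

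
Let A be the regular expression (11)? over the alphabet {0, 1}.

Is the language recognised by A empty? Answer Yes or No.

The empty string ε matches the expression, so it belongs to L(A).
Since L(A) contains at least one string, it is not empty.

No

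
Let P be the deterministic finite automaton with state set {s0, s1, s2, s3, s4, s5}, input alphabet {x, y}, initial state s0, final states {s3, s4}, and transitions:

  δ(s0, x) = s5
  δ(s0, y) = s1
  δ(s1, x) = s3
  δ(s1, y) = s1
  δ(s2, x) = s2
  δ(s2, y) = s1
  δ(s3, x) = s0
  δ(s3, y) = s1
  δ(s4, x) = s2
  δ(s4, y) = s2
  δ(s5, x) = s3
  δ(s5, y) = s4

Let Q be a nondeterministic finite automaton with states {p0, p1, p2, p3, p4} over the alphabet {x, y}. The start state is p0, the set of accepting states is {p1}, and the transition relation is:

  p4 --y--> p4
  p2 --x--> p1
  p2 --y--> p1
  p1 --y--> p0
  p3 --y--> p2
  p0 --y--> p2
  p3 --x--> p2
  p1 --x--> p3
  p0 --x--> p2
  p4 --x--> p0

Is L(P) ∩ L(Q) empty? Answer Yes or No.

The string xx is accepted by both P and Q.
Hence L(P) ∩ L(Q) ≠ ∅.

No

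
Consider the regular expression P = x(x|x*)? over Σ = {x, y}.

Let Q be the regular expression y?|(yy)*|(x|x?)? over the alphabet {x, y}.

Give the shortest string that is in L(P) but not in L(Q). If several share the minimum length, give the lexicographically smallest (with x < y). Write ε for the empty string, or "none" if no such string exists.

xx

The string xx is accepted by P but not by Q.
No shorter string lies in the difference, and xx is the lexicographically first length-2 string in L(P) \ L(Q).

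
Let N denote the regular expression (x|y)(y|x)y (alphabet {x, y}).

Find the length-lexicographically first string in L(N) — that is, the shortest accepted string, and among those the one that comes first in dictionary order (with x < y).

xxy

By inspection of the expression, no string of length less than 3 matches, and xxy is the lexicographically first match of length 3.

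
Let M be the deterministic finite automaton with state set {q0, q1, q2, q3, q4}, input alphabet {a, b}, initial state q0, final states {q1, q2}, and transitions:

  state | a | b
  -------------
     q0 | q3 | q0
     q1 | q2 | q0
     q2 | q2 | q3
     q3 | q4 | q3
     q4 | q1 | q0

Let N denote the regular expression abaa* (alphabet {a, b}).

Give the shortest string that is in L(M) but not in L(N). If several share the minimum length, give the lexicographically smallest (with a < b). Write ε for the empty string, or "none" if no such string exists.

The string aaa is accepted by M but not by N.
No shorter string lies in the difference, and aaa is the lexicographically first length-3 string in L(M) \ L(N).

aaa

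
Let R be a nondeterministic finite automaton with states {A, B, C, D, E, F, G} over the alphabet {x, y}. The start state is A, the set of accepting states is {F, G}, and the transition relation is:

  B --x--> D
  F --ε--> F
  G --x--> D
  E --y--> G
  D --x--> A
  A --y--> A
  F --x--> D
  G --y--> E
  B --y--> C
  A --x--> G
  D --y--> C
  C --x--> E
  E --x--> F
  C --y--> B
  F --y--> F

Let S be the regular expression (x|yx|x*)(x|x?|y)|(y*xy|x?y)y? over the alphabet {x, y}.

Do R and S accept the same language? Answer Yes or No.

The string xyx is accepted by R but rejected by S.
So L(R) ≠ L(S).

No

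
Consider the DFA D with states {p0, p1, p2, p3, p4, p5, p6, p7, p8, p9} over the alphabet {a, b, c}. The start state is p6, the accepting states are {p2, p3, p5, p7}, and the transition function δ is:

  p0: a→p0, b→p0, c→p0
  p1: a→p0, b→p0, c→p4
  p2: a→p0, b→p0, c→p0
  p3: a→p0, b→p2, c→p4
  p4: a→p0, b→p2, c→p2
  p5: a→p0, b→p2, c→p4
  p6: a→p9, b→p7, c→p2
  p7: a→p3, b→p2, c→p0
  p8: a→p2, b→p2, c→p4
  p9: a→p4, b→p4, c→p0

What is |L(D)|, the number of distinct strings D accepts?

The useful subgraph on states {p2, p3, p4, p6, p7, p9} is acyclic, so L(D) is finite; the longest accepting path visits 5 useful states, giving maximum string length 4.
Counting accepting paths from p6 by length: 2 of length 1, 2 of length 2, 5 of length 3, 2 of length 4. Total 11.

11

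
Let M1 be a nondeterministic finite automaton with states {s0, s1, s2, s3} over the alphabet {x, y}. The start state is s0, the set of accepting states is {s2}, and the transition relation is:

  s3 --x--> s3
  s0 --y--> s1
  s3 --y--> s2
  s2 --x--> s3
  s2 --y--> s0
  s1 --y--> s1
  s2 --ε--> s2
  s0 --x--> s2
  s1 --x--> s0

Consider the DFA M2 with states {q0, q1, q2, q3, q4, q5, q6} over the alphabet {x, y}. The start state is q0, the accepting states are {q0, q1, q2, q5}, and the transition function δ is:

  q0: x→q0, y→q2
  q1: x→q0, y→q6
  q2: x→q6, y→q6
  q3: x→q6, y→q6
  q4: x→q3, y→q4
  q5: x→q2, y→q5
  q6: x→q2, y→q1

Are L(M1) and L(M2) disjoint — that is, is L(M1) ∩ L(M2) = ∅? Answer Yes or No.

No

The string x is accepted by both M1 and M2.
Hence L(M1) ∩ L(M2) ≠ ∅.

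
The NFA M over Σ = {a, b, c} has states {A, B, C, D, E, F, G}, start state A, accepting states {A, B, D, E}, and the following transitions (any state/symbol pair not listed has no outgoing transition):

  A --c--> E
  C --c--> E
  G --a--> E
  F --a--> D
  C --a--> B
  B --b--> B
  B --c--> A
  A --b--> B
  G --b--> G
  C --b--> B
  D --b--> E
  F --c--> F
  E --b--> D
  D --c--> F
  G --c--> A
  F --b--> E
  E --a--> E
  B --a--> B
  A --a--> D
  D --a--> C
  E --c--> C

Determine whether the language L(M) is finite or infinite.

infinite

State A is reachable from the start and can reach an accepting state, and it lies on the cycle A → B → A.
Traversing that cycle any number of times yields accepted strings of unbounded length, so the language is infinite.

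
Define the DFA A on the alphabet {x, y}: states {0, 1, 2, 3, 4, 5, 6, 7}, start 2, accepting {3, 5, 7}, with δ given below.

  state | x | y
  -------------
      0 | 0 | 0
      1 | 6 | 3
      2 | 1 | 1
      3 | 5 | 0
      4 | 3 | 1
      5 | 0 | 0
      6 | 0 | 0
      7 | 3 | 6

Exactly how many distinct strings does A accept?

The useful subgraph on states {1, 2, 3, 5} is acyclic, so L(A) is finite; the longest accepting path visits 4 useful states, giving maximum string length 3.
Counting accepting paths from 2 by length: 2 of length 2, 2 of length 3. Total 4.

4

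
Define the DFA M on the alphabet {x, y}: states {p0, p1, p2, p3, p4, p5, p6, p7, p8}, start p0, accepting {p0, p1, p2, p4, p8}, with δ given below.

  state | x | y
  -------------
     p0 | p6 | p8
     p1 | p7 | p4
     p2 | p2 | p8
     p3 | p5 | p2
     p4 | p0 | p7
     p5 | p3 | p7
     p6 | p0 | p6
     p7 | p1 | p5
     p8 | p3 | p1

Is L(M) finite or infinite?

State p0 is reachable from the start and can reach an accepting state, and it lies on the cycle p0 → p8 → p1 → p4 → p0.
Traversing that cycle any number of times yields accepted strings of unbounded length, so the language is infinite.

infinite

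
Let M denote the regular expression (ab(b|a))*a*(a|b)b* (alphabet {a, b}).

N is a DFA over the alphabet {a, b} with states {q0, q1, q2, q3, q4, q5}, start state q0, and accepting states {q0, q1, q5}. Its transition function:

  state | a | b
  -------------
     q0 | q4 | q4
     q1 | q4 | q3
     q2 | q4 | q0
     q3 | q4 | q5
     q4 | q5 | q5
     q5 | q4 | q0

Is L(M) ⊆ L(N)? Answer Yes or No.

The string a is in L(M) but not in L(N).
So L(M) ⊄ L(N).

No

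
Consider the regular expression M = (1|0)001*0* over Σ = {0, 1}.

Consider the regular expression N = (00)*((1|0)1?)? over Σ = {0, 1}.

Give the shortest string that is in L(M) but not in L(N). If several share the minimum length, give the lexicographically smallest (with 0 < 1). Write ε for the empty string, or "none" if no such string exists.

The string 100 is accepted by M but not by N.
No shorter string lies in the difference, and 100 is the lexicographically first length-3 string in L(M) \ L(N).

100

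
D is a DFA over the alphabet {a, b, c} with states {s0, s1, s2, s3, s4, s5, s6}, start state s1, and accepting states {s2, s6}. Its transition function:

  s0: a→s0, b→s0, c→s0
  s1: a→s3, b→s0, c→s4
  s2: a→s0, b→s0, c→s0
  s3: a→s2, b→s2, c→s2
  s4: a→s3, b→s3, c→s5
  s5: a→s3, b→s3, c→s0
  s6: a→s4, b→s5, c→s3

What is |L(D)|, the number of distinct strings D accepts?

15

The useful subgraph on states {s1, s2, s3, s4, s5} is acyclic, so L(D) is finite; the longest accepting path visits 5 useful states, giving maximum string length 4.
Counting accepting paths from s1 by length: 3 of length 2, 6 of length 3, 6 of length 4. Total 15.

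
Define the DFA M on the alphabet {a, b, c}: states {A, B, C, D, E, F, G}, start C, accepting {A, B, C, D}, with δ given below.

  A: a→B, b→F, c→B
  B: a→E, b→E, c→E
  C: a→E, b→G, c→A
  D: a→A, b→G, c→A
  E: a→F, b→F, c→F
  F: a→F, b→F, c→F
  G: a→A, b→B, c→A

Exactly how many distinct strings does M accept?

11

The useful subgraph on states {A, B, C, G} is acyclic, so L(M) is finite; the longest accepting path visits 4 useful states, giving maximum string length 3.
Counting accepting paths from C by length: 1 of length 0, 1 of length 1, 5 of length 2, 4 of length 3. Total 11.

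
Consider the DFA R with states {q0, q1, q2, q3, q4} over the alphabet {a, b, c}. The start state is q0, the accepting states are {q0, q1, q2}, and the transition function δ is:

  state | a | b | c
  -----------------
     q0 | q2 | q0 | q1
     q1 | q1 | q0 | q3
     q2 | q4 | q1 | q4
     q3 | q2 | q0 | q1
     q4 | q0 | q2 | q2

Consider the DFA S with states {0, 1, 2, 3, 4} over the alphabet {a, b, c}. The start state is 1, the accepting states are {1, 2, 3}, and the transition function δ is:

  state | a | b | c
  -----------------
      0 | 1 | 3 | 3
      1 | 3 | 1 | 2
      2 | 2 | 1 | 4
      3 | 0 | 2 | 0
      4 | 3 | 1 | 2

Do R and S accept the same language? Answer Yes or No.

Exploring the product automaton R × S from the start pair (q0, 1), following both machines on each input symbol, reaches 5 state pairs: (q0, 1), (q2, 3), (q1, 2), (q4, 0), (q3, 4).
R accepts in {q0, q1, q2} and S accepts in {1, 2, 3}. In every reachable pair the two components are either both accepting — (q0, 1), (q2, 3), (q1, 2) — or both non-accepting, so no string is accepted by exactly one of the machines: L(R) \ L(S) and L(S) \ L(R) are both empty.
Hence every string is accepted by R iff it is accepted by S, and the two languages coincide.

Yes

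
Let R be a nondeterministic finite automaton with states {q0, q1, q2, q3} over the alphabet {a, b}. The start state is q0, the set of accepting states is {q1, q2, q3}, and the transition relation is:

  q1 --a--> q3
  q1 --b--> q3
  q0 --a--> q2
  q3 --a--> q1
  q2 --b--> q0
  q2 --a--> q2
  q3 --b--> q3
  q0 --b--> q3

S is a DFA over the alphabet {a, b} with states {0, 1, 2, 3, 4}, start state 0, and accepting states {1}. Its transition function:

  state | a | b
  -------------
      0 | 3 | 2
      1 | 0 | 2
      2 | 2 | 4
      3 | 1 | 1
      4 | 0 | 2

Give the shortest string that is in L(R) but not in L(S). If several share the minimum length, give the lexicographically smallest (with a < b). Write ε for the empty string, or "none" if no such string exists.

a

The string a is accepted by R but not by S.
No shorter string lies in the difference, and a is the lexicographically first length-1 string in L(R) \ L(S).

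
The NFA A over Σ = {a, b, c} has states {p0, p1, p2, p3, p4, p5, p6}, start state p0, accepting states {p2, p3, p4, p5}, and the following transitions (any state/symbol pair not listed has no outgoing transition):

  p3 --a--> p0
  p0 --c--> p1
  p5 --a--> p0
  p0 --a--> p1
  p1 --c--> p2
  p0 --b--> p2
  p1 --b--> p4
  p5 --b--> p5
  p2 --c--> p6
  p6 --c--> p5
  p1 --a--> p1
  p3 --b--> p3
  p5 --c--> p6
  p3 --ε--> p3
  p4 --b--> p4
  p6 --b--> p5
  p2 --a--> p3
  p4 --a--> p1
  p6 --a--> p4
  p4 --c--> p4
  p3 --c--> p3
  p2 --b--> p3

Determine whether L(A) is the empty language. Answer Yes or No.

No

The string b is accepted: the run p0 → p2 ends in the accepting state p2.
Since at least one string is accepted, L(A) is not empty.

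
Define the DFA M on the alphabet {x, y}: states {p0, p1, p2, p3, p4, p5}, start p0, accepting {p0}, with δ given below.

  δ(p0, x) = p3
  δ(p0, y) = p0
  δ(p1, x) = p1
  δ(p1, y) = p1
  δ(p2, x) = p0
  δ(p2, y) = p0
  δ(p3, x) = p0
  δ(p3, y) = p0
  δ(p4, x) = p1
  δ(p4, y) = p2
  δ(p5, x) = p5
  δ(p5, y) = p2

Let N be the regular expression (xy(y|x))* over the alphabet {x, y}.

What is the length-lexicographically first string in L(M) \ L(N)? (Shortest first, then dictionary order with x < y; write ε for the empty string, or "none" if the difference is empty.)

y

The string y is accepted by M but not by N.
No shorter string lies in the difference, and y is the lexicographically first length-1 string in L(M) \ L(N).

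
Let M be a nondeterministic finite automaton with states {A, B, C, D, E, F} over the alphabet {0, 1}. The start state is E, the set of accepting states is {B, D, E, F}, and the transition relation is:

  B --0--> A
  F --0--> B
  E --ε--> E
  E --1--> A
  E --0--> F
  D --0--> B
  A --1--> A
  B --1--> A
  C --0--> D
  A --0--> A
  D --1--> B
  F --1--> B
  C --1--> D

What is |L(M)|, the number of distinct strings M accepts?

4

The useful subgraph on states {B, E, F} is acyclic, so L(M) is finite; the longest accepting path visits 3 useful states, giving maximum string length 2.
Counting accepting paths from E by length: 1 of length 0, 1 of length 1, 2 of length 2. Total 4.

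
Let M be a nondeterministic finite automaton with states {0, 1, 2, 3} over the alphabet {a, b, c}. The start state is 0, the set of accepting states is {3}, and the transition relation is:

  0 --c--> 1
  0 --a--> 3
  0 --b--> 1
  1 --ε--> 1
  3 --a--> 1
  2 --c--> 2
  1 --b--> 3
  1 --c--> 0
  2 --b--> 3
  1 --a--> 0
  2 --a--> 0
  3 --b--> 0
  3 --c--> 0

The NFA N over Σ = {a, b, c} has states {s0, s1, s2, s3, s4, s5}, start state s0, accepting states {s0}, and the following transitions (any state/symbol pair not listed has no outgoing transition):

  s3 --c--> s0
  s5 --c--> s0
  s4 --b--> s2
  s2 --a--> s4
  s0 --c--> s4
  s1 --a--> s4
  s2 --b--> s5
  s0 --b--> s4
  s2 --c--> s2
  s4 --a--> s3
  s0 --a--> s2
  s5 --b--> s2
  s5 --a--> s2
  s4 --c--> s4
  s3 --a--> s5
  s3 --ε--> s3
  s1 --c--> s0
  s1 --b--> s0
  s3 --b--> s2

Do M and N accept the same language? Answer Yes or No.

No

The string a is accepted by M but rejected by N.
So L(M) ≠ L(N).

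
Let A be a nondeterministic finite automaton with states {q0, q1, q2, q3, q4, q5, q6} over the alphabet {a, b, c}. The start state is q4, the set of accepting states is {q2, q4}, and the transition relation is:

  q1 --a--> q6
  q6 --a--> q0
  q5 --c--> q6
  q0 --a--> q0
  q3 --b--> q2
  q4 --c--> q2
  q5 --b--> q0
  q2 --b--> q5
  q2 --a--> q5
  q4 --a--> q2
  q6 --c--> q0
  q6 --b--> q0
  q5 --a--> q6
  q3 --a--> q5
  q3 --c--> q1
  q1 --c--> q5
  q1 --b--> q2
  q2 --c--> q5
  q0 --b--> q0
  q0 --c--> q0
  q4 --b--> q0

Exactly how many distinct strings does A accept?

3

The useful subgraph on states {q2, q4} is acyclic, so L(A) is finite; the longest accepting path visits 2 useful states, giving maximum string length 1.
Counting accepting paths from q4 by length: 1 of length 0, 2 of length 1. Total 3.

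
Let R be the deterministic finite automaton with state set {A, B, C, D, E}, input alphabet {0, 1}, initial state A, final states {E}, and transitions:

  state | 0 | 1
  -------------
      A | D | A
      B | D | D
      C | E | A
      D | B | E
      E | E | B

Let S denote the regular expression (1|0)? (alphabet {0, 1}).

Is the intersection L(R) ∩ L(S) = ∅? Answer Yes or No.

Converting the expression S to a DFA (subset construction, then merging equivalent states) gives the minimal DFA with states {s0, s1, s2}, start state s0, accepting states {s0, s1} and transitions s0: 0→s1, 1→s1; s1: 0→s2, 1→s2; s2: 0→s2, 1→s2.
Exploring the product automaton R × S from the start pair (A, s0), following both machines on each input symbol, reaches 7 state pairs: (A, s0), (D, s1), (A, s1), (B, s2), (E, s2), (D, s2), (A, s2).
R accepts in {E} and S accepts in {s0, s1}; no reachable pair has both components accepting, so no string drives both machines to acceptance simultaneously and L(R) ∩ L(S) = ∅.
So no string is accepted by both, and the intersection is empty.

Yes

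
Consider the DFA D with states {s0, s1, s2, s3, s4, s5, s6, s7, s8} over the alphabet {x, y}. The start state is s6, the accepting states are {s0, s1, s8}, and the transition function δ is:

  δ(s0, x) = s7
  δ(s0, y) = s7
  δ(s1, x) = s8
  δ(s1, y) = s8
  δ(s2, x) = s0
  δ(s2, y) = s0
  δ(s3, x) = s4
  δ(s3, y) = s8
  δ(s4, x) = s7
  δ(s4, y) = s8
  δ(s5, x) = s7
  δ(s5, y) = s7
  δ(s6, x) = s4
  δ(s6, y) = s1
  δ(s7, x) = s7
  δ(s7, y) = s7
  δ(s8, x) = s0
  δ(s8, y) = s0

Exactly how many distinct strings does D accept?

The useful subgraph on states {s0, s1, s4, s6, s8} is acyclic, so L(D) is finite; the longest accepting path visits 4 useful states, giving maximum string length 3.
Counting accepting paths from s6 by length: 1 of length 1, 3 of length 2, 6 of length 3. Total 10.

10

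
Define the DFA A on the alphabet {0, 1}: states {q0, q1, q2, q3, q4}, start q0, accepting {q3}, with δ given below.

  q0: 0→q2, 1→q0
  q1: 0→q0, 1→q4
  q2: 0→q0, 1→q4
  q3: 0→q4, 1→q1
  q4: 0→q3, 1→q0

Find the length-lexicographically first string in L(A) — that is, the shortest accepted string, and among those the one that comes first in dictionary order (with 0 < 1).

A breadth-first search from q0 reaches an accepting state first via the path q0 → q2 → q4 → q3 on input 010.
No string of length < 3 is accepted (BFS exhausts all shorter strings without reaching an accepting state), and 010 is the lexicographically least accepting string of length 3.

010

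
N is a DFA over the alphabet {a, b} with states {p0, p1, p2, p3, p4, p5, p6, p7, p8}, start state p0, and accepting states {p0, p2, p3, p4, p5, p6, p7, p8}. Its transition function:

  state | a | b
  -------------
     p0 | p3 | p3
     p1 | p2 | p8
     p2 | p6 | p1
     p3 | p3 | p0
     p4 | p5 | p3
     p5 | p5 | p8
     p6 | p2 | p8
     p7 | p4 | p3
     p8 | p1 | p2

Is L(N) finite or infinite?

infinite

State p0 is reachable from the start and can reach an accepting state, and it lies on the cycle p0 → p3 → p0.
Traversing that cycle any number of times yields accepted strings of unbounded length, so the language is infinite.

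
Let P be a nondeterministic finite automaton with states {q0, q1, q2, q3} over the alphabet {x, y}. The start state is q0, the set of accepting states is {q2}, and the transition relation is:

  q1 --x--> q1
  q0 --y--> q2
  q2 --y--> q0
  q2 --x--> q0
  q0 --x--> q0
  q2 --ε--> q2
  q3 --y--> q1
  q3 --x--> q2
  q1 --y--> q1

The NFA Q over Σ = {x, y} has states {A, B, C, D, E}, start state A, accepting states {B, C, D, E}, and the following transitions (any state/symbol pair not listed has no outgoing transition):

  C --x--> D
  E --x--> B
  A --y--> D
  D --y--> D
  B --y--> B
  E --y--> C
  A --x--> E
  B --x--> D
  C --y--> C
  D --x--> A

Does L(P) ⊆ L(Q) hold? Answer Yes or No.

Exploring the product automaton P × Q from the start pair (q0, A), following both machines on each input symbol, reaches 8 state pairs: (q0, A), (q0, E), (q2, D), (q0, B), (q2, C), (q0, D), (q2, B), (q0, C).
P accepts in {q2} and Q accepts in {B, C, D, E}. The reachable pairs whose P-component is accepting are (q2, D), (q2, C), (q2, B); in each of them the Q-component is accepting too, so the product for L(P) \ L(Q) (P-component accepting, Q-component rejecting) has no reachable accepting pair and the difference is empty.
Hence every string in L(P) is also in L(Q).

Yes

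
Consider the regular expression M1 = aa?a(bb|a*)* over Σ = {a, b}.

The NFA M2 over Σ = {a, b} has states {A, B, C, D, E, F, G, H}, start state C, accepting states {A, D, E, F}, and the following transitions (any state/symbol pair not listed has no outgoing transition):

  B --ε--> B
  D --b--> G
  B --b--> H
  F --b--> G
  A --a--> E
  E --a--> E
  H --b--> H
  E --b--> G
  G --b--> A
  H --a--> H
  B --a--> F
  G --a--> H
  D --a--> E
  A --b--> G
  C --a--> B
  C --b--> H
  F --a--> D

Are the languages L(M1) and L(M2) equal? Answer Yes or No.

Yes

Converting the expression M1 to a DFA (subset construction, then merging equivalent states) gives the minimal DFA with states {r0, r1, r2, r3, r4}, start state r0, accepting states {r3} and transitions r0: a→r1, b→r2; r1: a→r3, b→r2; r2: a→r2, b→r2; r3: a→r3, b→r4; r4: a→r2, b→r3.
Exploring the product automaton M1 × M2 from the start pair (r0, C), following both machines on each input symbol, reaches 8 state pairs: (r0, C), (r1, B), (r2, H), (r3, F), (r3, D), (r4, G), (r3, E), (r3, A).
M1 accepts in {r3} and M2 accepts in {A, D, E, F}. In every reachable pair the two components are either both accepting — (r3, F), (r3, D), (r3, E), (r3, A) — or both non-accepting, so no string is accepted by exactly one of the machines: L(M1) \ L(M2) and L(M2) \ L(M1) are both empty.
Hence every string is accepted by M1 iff it is accepted by M2, and the two languages coincide.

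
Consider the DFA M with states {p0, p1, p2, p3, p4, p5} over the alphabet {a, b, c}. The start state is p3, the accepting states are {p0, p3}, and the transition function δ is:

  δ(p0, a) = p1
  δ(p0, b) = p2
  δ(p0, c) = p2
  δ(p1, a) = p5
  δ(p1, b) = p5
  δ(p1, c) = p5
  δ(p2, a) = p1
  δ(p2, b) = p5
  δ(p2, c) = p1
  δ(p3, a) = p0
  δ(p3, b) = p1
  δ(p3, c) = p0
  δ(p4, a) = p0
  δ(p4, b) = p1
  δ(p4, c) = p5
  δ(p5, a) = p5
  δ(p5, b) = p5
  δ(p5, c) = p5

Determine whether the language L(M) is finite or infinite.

The useful states (reachable from p3 and able to reach an accepting state) are {p0, p3}.
Restricted to these states the transition graph has no cycle, so every accepting path has bounded length and L is finite.

finite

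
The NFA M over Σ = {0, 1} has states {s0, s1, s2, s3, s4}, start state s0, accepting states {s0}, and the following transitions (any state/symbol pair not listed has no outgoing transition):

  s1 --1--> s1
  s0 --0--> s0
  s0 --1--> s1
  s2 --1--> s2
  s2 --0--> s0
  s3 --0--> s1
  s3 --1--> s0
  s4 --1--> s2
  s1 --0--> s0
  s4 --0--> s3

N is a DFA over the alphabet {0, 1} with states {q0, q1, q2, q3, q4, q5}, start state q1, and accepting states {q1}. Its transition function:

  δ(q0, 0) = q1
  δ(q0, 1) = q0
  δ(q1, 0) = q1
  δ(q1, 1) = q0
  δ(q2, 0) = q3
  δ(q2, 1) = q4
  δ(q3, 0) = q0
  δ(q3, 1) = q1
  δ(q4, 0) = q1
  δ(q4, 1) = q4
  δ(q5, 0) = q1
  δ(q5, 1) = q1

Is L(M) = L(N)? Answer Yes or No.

Yes

Exploring the product automaton M × N from the start pair (s0, q1), following both machines on each input symbol, reaches 2 state pairs: (s0, q1), (s1, q0).
M accepts in {s0} and N accepts in {q1}. In every reachable pair the two components are either both accepting — (s0, q1) — or both non-accepting, so no string is accepted by exactly one of the machines: L(M) \ L(N) and L(N) \ L(M) are both empty.
Hence every string is accepted by M iff it is accepted by N, and the two languages coincide.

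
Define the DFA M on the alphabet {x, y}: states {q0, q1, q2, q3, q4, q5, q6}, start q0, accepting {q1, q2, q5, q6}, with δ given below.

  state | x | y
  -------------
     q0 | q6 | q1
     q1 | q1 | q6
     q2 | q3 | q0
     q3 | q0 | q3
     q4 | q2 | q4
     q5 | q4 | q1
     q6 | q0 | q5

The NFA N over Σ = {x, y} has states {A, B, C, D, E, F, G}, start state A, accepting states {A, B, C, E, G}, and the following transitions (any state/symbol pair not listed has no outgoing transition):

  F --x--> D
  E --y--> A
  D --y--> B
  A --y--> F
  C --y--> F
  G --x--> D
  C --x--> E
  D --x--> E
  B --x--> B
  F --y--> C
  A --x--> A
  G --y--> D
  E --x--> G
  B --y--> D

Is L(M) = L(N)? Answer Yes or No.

No

The string y is accepted by M but rejected by N.
So L(M) ≠ L(N).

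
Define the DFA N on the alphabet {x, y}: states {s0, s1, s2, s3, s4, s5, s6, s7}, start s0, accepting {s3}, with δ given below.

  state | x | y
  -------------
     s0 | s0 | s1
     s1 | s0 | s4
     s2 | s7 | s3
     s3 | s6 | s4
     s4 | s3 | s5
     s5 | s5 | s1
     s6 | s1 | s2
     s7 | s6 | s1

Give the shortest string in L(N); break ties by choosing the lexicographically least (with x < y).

A breadth-first search from s0 reaches an accepting state first via the path s0 → s1 → s4 → s3 on input yyx.
No string of length < 3 is accepted (BFS exhausts all shorter strings without reaching an accepting state), and yyx is the lexicographically least accepting string of length 3.

yyx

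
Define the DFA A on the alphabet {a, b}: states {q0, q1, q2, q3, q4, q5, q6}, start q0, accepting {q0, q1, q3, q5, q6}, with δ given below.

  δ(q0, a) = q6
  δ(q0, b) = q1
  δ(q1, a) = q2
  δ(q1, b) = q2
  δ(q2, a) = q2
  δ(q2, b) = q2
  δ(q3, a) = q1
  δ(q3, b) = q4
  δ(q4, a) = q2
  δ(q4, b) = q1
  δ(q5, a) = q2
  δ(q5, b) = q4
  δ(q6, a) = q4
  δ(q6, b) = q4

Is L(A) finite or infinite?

finite

The useful states (reachable from q0 and able to reach an accepting state) are {q0, q1, q4, q6}.
Restricted to these states the transition graph has no cycle, so every accepting path has bounded length and L is finite.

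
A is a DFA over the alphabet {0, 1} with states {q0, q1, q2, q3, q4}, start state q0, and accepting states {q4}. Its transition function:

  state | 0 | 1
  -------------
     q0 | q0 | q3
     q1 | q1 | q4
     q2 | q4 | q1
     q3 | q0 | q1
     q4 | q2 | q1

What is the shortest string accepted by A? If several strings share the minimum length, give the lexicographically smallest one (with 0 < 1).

A breadth-first search from q0 reaches an accepting state first via the path q0 → q3 → q1 → q4 on input 111.
No string of length < 3 is accepted (BFS exhausts all shorter strings without reaching an accepting state), and 111 is the lexicographically least accepting string of length 3.

111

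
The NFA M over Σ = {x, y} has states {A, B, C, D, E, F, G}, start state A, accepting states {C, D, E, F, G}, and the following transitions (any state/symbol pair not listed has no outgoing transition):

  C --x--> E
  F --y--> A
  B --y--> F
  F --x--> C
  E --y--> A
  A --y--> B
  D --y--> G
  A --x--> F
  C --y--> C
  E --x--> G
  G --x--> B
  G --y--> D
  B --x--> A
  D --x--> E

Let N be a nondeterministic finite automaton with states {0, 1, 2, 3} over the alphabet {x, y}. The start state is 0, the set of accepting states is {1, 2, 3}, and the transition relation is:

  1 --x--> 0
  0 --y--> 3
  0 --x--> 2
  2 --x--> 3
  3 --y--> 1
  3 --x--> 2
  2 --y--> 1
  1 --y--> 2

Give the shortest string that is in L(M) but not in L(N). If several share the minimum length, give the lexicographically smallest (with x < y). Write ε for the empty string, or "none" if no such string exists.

The string xyx is accepted by M but not by N.
No shorter string lies in the difference, and xyx is the lexicographically first length-3 string in L(M) \ L(N).

xyx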